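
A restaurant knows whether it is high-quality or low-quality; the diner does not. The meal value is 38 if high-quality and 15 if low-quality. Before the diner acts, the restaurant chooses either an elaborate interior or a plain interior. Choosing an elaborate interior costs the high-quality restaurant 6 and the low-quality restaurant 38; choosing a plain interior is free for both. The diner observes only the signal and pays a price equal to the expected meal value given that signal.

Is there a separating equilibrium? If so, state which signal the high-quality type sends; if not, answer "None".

elaborate interior

Try high-quality → elaborate interior, low-quality → plain interior:
  Under separation the diner infers type exactly: elaborate interior → high-quality (pays 38), plain interior → low-quality (pays 15).
  High-quality: elaborate interior gives 38 − 6 = 32; plain interior gives 15 − 0 = 15. No deviation. ✓
  Low-quality: plain interior gives 15 − 0 = 15; elaborate interior gives 38 − 38 = 0. No deviation. ✓
Both hold — the high-quality type sends elaborate interior.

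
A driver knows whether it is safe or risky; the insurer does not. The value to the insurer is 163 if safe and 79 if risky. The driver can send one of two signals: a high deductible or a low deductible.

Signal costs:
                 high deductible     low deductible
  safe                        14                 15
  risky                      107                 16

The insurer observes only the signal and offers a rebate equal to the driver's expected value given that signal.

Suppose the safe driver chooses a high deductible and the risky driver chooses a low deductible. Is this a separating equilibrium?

Yes

Under separation the insurer infers type exactly: high deductible → safe (pays 163), low deductible → risky (pays 79).
Safe: high deductible gives 163 − 14 = 149; low deductible gives 79 − 15 = 64. No deviation. ✓
Risky: low deductible gives 79 − 16 = 63; high deductible gives 163 − 107 = 56. No deviation. ✓
Neither type gains from mimicking the other.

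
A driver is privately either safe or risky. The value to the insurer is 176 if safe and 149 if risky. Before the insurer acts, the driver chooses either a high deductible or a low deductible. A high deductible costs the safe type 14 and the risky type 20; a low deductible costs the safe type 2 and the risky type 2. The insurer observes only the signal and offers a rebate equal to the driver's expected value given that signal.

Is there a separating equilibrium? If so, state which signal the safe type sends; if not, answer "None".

None

Try safe → high deductible, risky → low deductible:
  If types separate, high deductible earns payment 176 and low deductible earns 149.
  Safe: high deductible gives 176 − 14 = 162; low deductible gives 149 − 2 = 147. No deviation. ✓
  Risky: low deductible gives 149 − 2 = 147; high deductible gives 176 − 20 = 156. Would deviate. ✗
Try safe → low deductible, risky → high deductible:
  If types separate, low deductible earns payment 176 and high deductible earns 149.
  Safe: low deductible gives 176 − 2 = 174; high deductible gives 149 − 14 = 135. No deviation. ✓
  Risky: high deductible gives 149 − 20 = 129; low deductible gives 176 − 2 = 174. Would deviate. ✗
Neither assignment is incentive-compatible.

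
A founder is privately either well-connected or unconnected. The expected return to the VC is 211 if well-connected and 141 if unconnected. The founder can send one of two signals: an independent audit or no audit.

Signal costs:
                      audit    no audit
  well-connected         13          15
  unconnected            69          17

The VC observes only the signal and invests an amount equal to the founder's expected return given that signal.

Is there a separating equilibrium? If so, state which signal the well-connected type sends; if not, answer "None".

None

Try well-connected → audit, unconnected → no audit:
  If types separate, audit earns payment 211 and no audit earns 141.
  Well-connected: audit gives 211 − 13 = 198; no audit gives 141 − 15 = 126. No deviation. ✓
  Unconnected: no audit gives 141 − 17 = 124; audit gives 211 − 69 = 142. Would deviate. ✗
Try well-connected → no audit, unconnected → audit:
  If types separate, no audit earns payment 211 and audit earns 141.
  Well-connected: no audit gives 211 − 15 = 196; audit gives 141 − 13 = 128. No deviation. ✓
  Unconnected: audit gives 141 − 69 = 72; no audit gives 211 − 17 = 194. Would deviate. ✗
Neither assignment is incentive-compatible.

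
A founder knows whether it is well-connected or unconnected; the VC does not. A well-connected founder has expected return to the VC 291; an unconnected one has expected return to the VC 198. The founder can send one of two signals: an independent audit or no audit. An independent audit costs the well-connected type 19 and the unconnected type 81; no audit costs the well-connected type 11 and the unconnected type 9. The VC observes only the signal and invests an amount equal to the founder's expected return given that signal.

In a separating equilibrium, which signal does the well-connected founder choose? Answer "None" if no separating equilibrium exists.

Try well-connected → audit, unconnected → no audit:
  If types separate, audit earns payment 291 and no audit earns 198.
  Well-connected: audit gives 291 − 19 = 272; no audit gives 198 − 11 = 187. No deviation. ✓
  Unconnected: no audit gives 198 − 9 = 189; audit gives 291 − 81 = 210. Would deviate. ✗
Try well-connected → no audit, unconnected → audit:
  If types separate, no audit earns payment 291 and audit earns 198.
  Well-connected: no audit gives 291 − 11 = 280; audit gives 198 − 19 = 179. No deviation. ✓
  Unconnected: audit gives 198 − 81 = 117; no audit gives 291 − 9 = 282. Would deviate. ✗
Neither assignment is incentive-compatible.

None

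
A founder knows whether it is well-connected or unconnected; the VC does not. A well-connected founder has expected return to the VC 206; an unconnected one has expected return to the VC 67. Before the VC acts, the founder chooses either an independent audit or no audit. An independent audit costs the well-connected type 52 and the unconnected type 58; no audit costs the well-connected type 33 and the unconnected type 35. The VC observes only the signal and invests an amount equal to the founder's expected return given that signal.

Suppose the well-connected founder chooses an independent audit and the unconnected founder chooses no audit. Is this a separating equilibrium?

No

If types separate, audit earns payment 206 and no audit earns 67.
Well-connected: audit gives 206 − 52 = 154; no audit gives 67 − 33 = 34. No deviation. ✓
Unconnected: no audit gives 67 − 35 = 32; audit gives 206 − 58 = 148. Would deviate. ✗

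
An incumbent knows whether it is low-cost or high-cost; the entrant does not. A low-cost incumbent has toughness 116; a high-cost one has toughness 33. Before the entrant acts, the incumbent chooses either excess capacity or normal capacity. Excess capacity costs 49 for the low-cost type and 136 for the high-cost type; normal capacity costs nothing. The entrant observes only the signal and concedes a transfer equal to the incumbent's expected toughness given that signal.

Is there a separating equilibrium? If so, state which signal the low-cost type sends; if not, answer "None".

Try low-cost → excess capacity, high-cost → normal capacity:
  If types separate, excess capacity earns payment 116 and normal capacity earns 33.
  Low-cost: excess capacity gives 116 − 49 = 67; normal capacity gives 33 − 0 = 33. No deviation. ✓
  High-cost: normal capacity gives 33 − 0 = 33; excess capacity gives 116 − 136 = -20. No deviation. ✓
Both hold — the low-cost type sends excess capacity.

excess capacity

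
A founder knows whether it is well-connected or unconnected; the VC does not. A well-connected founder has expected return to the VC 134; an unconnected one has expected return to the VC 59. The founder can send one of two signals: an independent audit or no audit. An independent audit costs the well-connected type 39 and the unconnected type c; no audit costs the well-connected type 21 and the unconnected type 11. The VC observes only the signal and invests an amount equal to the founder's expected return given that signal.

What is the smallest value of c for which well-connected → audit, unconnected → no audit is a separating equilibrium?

Under separation: audit → well-connected (pays 134); no audit → unconnected (pays 59).
Well-connected: 134 − 39 = 95 ≥ 59 − 21 = 38. Holds regardless of c. ✓
Unconnected: 59 − 11 ≥ 134 − c, so c ≥ 134 − 48 = 86.

86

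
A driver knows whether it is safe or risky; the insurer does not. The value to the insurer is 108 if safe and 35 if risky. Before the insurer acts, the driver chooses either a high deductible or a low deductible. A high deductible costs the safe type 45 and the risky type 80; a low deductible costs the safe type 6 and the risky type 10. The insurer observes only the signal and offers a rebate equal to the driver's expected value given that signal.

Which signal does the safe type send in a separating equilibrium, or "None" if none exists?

None

Try safe → high deductible, risky → low deductible:
  If types separate, high deductible earns payment 108 and low deductible earns 35.
  Safe: high deductible gives 108 − 45 = 63; low deductible gives 35 − 6 = 29. No deviation. ✓
  Risky: low deductible gives 35 − 10 = 25; high deductible gives 108 − 80 = 28. Would deviate. ✗
Try safe → low deductible, risky → high deductible:
  If types separate, low deductible earns payment 108 and high deductible earns 35.
  Safe: low deductible gives 108 − 6 = 102; high deductible gives 35 − 45 = -10. No deviation. ✓
  Risky: high deductible gives 35 − 80 = -45; low deductible gives 108 − 10 = 98. Would deviate. ✗
Neither assignment is incentive-compatible.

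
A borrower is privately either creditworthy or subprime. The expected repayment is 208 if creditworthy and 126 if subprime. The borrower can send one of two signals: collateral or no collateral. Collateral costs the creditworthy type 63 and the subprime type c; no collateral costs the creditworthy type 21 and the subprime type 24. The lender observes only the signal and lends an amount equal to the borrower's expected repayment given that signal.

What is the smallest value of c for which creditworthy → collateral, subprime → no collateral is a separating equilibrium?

106

Under separation: collateral → creditworthy (pays 208); no collateral → subprime (pays 126).
Creditworthy: 208 − 63 = 145 ≥ 126 − 21 = 105. Holds regardless of c. ✓
Subprime: 126 − 24 ≥ 208 − c, so c ≥ 208 − 102 = 106.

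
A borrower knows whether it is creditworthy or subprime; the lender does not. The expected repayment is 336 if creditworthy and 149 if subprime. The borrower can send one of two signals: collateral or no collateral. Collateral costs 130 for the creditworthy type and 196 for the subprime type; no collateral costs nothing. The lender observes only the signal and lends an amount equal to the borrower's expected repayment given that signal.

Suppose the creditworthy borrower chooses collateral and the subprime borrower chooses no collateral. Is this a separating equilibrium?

Yes

Under separation the lender infers type exactly: collateral → creditworthy (pays 336), no collateral → subprime (pays 149).
Creditworthy: collateral gives 336 − 130 = 206; no collateral gives 149 − 0 = 149. No deviation. ✓
Subprime: no collateral gives 149 − 0 = 149; collateral gives 336 − 196 = 140. No deviation. ✓
Neither type gains from mimicking the other.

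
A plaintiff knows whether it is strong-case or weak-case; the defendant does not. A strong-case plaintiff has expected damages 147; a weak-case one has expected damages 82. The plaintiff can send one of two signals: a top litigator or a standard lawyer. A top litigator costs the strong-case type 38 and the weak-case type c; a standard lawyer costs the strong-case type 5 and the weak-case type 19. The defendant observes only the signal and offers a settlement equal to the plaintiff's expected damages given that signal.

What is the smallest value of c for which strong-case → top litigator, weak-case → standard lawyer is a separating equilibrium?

84

Under separation: top litigator → strong-case (pays 147); standard lawyer → weak-case (pays 82).
Strong-case: 147 − 38 = 109 ≥ 82 − 5 = 77. Holds regardless of c. ✓
Weak-case: 82 − 19 ≥ 147 − c, so c ≥ 147 − 63 = 84.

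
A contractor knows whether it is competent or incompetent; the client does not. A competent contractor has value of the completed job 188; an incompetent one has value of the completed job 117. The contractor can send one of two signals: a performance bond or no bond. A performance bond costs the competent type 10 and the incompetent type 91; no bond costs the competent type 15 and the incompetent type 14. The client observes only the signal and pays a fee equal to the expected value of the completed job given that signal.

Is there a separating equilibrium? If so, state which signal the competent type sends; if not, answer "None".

bond

Try competent → bond, incompetent → no bond:
  If types separate, bond earns payment 188 and no bond earns 117.
  Competent: bond gives 188 − 10 = 178; no bond gives 117 − 15 = 102. No deviation. ✓
  Incompetent: no bond gives 117 − 14 = 103; bond gives 188 − 91 = 97. No deviation. ✓
Both hold — the competent type sends bond.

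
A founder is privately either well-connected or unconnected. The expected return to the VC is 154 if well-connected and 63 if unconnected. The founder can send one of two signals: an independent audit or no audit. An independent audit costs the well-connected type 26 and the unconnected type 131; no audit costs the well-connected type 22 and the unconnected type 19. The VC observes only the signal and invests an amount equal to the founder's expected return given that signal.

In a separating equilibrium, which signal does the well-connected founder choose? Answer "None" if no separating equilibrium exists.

audit

Try well-connected → audit, unconnected → no audit:
  Under separation the VC infers type exactly: audit → well-connected (pays 154), no audit → unconnected (pays 63).
  Well-connected: audit gives 154 − 26 = 128; no audit gives 63 − 22 = 41. No deviation. ✓
  Unconnected: no audit gives 63 − 19 = 44; audit gives 154 − 131 = 23. No deviation. ✓
Both hold — the well-connected type sends audit.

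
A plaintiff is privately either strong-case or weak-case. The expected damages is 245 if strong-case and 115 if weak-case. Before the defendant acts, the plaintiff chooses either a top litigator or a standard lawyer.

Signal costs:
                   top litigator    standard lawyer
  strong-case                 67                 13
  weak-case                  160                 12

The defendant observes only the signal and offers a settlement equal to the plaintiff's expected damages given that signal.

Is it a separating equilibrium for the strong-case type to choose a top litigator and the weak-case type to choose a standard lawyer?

Yes

If types separate, top litigator earns payment 245 and standard lawyer earns 115.
Strong-case: top litigator gives 245 − 67 = 178; standard lawyer gives 115 − 13 = 102. No deviation. ✓
Weak-case: standard lawyer gives 115 − 12 = 103; top litigator gives 245 − 160 = 85. No deviation. ✓
Neither type gains from mimicking the other.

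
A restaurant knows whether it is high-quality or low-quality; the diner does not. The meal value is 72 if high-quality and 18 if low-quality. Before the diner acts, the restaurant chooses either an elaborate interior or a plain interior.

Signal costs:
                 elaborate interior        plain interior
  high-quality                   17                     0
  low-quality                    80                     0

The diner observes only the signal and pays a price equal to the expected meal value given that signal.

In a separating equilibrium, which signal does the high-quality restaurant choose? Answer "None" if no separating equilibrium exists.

elaborate interior

Try high-quality → elaborate interior, low-quality → plain interior:
  If types separate, elaborate interior earns payment 72 and plain interior earns 18.
  High-quality: elaborate interior gives 72 − 17 = 55; plain interior gives 18 − 0 = 18. No deviation. ✓
  Low-quality: plain interior gives 18 − 0 = 18; elaborate interior gives 72 − 80 = -8. No deviation. ✓
Both hold — the high-quality type sends elaborate interior.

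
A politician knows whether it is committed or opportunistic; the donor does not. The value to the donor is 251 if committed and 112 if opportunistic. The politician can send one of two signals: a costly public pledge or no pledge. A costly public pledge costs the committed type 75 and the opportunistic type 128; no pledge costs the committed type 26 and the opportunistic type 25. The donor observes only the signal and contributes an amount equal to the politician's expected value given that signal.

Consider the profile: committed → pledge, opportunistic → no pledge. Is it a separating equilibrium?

If types separate, pledge earns payment 251 and no pledge earns 112.
Committed: pledge gives 251 − 75 = 176; no pledge gives 112 − 26 = 86. No deviation. ✓
Opportunistic: no pledge gives 112 − 25 = 87; pledge gives 251 − 128 = 123. Would deviate. ✗

No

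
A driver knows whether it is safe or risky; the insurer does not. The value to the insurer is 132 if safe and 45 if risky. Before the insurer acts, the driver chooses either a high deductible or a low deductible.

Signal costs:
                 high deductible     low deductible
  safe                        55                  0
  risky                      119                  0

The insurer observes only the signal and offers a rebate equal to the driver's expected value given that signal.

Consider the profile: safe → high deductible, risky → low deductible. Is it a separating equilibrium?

Yes

If types separate, high deductible earns payment 132 and low deductible earns 45.
Safe: high deductible gives 132 − 55 = 77; low deductible gives 45 − 0 = 45. No deviation. ✓
Risky: low deductible gives 45 − 0 = 45; high deductible gives 132 − 119 = 13. No deviation. ✓
Both incentive constraints hold.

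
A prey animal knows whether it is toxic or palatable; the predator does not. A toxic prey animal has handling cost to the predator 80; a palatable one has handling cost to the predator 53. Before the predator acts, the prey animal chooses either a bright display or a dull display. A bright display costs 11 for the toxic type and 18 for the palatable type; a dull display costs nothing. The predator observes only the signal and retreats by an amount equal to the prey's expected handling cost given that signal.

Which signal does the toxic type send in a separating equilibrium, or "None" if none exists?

Try toxic → bright display, palatable → dull display:
  If types separate, bright display earns payment 80 and dull display earns 53.
  Toxic: bright display gives 80 − 11 = 69; dull display gives 53 − 0 = 53. No deviation. ✓
  Palatable: dull display gives 53 − 0 = 53; bright display gives 80 − 18 = 62. Would deviate. ✗
Try toxic → dull display, palatable → bright display:
  If types separate, dull display earns payment 80 and bright display earns 53.
  Toxic: dull display gives 80 − 0 = 80; bright display gives 53 − 11 = 42. No deviation. ✓
  Palatable: bright display gives 53 − 18 = 35; dull display gives 80 − 0 = 80. Would deviate. ✗
Neither assignment is incentive-compatible.

None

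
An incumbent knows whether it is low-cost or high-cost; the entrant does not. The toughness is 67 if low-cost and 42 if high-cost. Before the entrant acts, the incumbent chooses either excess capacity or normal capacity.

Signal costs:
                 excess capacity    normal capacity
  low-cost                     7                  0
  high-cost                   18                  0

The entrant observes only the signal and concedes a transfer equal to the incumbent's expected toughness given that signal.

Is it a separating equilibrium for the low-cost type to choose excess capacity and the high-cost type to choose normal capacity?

If types separate, excess capacity earns payment 67 and normal capacity earns 42.
Low-cost: excess capacity gives 67 − 7 = 60; normal capacity gives 42 − 0 = 42. No deviation. ✓
High-cost: normal capacity gives 42 − 0 = 42; excess capacity gives 67 − 18 = 49. Would deviate. ✗

No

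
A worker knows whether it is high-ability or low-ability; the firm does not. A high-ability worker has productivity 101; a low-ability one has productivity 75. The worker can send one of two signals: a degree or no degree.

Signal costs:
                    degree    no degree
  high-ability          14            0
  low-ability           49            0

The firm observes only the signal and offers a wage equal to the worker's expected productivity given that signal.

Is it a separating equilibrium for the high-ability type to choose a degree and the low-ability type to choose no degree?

Under separation the firm infers type exactly: degree → high-ability (pays 101), no degree → low-ability (pays 75).
High-ability: degree gives 101 − 14 = 87; no degree gives 75 − 0 = 75. No deviation. ✓
Low-ability: no degree gives 75 − 0 = 75; degree gives 101 − 49 = 52. No deviation. ✓
Neither type gains from mimicking the other.

Yes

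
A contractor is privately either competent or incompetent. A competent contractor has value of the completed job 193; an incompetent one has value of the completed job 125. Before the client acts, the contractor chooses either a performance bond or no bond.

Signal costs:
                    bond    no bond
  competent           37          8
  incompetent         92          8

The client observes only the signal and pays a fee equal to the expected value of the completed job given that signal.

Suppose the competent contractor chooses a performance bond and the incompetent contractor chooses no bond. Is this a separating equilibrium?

Yes

Under separation the client infers type exactly: bond → competent (pays 193), no bond → incompetent (pays 125).
Competent: bond gives 193 − 37 = 156; no bond gives 125 − 8 = 117. No deviation. ✓
Incompetent: no bond gives 125 − 8 = 117; bond gives 193 − 92 = 101. No deviation. ✓
Neither type gains from mimicking the other.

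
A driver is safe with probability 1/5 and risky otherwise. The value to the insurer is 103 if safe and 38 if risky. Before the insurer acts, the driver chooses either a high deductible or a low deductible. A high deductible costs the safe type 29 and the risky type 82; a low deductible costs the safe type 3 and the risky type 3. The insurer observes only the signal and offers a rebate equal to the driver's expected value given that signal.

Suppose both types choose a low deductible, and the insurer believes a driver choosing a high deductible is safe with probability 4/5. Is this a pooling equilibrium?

No

At the pooled signal (low deductible) the insurer holds the prior 1/5 and pays 1/5·103 + 4/5·38 = 51. Off-path (high deductible) belief 4/5 gives 4/5·103 + 1/5·38 = 90.
Safe: low deductible gives 51 − 3 = 48; high deductible gives 90 − 29 = 61. Deviates. ✗
Risky: low deductible gives 51 − 3 = 48; high deductible gives 90 − 82 = 8. Stays. ✓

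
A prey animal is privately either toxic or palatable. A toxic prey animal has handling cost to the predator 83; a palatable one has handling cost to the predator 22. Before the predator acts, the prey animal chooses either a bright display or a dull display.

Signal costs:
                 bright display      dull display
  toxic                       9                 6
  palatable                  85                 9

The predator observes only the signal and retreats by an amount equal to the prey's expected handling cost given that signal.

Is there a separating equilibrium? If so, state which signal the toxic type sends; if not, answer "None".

bright display

Try toxic → bright display, palatable → dull display:
  If types separate, bright display earns payment 83 and dull display earns 22.
  Toxic: bright display gives 83 − 9 = 74; dull display gives 22 − 6 = 16. No deviation. ✓
  Palatable: dull display gives 22 − 9 = 13; bright display gives 83 − 85 = -2. No deviation. ✓
Both hold — the toxic type sends bright display.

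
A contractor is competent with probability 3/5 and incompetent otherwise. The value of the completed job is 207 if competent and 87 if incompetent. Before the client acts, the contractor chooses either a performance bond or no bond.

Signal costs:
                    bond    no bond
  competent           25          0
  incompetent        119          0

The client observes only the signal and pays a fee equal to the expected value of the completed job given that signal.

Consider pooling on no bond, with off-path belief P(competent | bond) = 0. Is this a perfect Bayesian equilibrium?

At the pooled signal (no bond) the client holds the prior 3/5 and pays 3/5·207 + 2/5·87 = 159. Off-path (bond) belief 0 gives 0·207 + 1·87 = 87.
Competent: no bond gives 159 − 0 = 159; bond gives 87 − 25 = 62. Stays. ✓
Incompetent: no bond gives 159 − 0 = 159; bond gives 87 − 119 = -32. Stays. ✓

Yes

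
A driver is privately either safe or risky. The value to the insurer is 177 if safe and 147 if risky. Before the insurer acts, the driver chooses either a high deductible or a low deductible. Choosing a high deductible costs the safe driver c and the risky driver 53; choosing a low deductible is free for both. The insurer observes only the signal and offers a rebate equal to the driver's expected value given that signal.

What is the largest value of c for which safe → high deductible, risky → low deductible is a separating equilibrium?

Under separation: high deductible → safe (pays 177); low deductible → risky (pays 147).
Risky: 147 − 0 = 147 ≥ 177 − 53 = 124. Holds regardless of c. ✓
Safe: 177 − c ≥ 147 − 0, so c ≤ 177 − 147 = 30.

30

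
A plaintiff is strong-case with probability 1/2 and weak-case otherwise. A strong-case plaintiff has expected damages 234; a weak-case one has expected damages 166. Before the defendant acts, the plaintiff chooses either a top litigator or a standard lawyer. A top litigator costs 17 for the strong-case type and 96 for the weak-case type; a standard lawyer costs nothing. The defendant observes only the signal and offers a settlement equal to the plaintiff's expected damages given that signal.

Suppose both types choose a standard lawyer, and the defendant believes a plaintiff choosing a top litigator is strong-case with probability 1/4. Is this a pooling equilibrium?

Yes

At the pooled signal (standard lawyer) the defendant holds the prior 1/2 and pays 1/2·234 + 1/2·166 = 200. Off-path (top litigator) belief 1/4 gives 1/4·234 + 3/4·166 = 183.
Strong-case: standard lawyer gives 200 − 0 = 200; top litigator gives 183 − 17 = 166. Stays. ✓
Weak-case: standard lawyer gives 200 − 0 = 200; top litigator gives 183 − 96 = 87. Stays. ✓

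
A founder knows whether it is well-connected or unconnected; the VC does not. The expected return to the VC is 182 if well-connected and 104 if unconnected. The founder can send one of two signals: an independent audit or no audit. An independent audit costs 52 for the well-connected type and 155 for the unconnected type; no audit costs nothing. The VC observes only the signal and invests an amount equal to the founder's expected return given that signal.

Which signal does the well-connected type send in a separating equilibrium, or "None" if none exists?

audit

Try well-connected → audit, unconnected → no audit:
  Under separation the VC infers type exactly: audit → well-connected (pays 182), no audit → unconnected (pays 104).
  Well-connected: audit gives 182 − 52 = 130; no audit gives 104 − 0 = 104. No deviation. ✓
  Unconnected: no audit gives 104 − 0 = 104; audit gives 182 − 155 = 27. No deviation. ✓
Both hold — the well-connected type sends audit.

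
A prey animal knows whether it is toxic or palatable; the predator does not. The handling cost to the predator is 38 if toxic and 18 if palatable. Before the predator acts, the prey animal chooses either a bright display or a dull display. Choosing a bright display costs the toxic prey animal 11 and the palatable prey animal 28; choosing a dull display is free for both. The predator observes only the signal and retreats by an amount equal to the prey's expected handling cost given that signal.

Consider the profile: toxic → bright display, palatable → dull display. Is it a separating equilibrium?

Yes

If types separate, bright display earns payment 38 and dull display earns 18.
Toxic: bright display gives 38 − 11 = 27; dull display gives 18 − 0 = 18. No deviation. ✓
Palatable: dull display gives 18 − 0 = 18; bright display gives 38 − 28 = 10. No deviation. ✓
Neither type gains from mimicking the other.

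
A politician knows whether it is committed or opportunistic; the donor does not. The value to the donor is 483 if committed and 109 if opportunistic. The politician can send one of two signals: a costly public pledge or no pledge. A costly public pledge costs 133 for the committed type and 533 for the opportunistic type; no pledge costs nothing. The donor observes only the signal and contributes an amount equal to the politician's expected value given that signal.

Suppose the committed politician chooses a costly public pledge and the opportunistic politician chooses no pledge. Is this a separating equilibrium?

If types separate, pledge earns payment 483 and no pledge earns 109.
Committed: pledge gives 483 − 133 = 350; no pledge gives 109 − 0 = 109. No deviation. ✓
Opportunistic: no pledge gives 109 − 0 = 109; pledge gives 483 − 533 = -50. No deviation. ✓
Neither type gains from mimicking the other.

Yes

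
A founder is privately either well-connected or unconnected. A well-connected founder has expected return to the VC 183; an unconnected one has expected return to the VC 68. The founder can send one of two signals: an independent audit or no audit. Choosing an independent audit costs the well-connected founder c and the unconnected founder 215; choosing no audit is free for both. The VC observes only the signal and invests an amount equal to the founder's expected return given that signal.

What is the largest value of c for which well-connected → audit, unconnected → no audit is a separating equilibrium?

Under separation: audit → well-connected (pays 183); no audit → unconnected (pays 68).
Unconnected: 68 − 0 = 68 ≥ 183 − 215 = -32. Holds regardless of c. ✓
Well-connected: 183 − c ≥ 68 − 0, so c ≤ 183 − 68 = 115.

115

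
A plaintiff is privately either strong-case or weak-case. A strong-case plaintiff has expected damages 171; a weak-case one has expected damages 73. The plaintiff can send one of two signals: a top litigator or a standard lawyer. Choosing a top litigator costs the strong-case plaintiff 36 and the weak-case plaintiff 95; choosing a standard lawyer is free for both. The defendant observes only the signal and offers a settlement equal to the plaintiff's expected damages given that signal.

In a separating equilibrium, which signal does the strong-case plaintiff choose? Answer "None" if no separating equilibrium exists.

None

Try strong-case → top litigator, weak-case → standard lawyer:
  Under separation the defendant infers type exactly: top litigator → strong-case (pays 171), standard lawyer → weak-case (pays 73).
  Strong-case: top litigator gives 171 − 36 = 135; standard lawyer gives 73 − 0 = 73. No deviation. ✓
  Weak-case: standard lawyer gives 73 − 0 = 73; top litigator gives 171 − 95 = 76. Would deviate. ✗
Try strong-case → standard lawyer, weak-case → top litigator:
  Under separation the defendant infers type exactly: standard lawyer → strong-case (pays 171), top litigator → weak-case (pays 73).
  Strong-case: standard lawyer gives 171 − 0 = 171; top litigator gives 73 − 36 = 37. No deviation. ✓
  Weak-case: top litigator gives 73 − 95 = -22; standard lawyer gives 171 − 0 = 171. Would deviate. ✗
Neither assignment is incentive-compatible.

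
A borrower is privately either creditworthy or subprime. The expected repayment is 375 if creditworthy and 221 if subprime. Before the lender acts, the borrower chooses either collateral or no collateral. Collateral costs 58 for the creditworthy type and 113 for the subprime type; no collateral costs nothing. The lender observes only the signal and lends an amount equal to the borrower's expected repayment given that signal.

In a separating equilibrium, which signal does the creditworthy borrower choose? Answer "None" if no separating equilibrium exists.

Try creditworthy → collateral, subprime → no collateral:
  Under separation the lender infers type exactly: collateral → creditworthy (pays 375), no collateral → subprime (pays 221).
  Creditworthy: collateral gives 375 − 58 = 317; no collateral gives 221 − 0 = 221. No deviation. ✓
  Subprime: no collateral gives 221 − 0 = 221; collateral gives 375 − 113 = 262. Would deviate. ✗
Try creditworthy → no collateral, subprime → collateral:
  Under separation the lender infers type exactly: no collateral → creditworthy (pays 375), collateral → subprime (pays 221).
  Creditworthy: no collateral gives 375 − 0 = 375; collateral gives 221 − 58 = 163. No deviation. ✓
  Subprime: collateral gives 221 − 113 = 108; no collateral gives 375 − 0 = 375. Would deviate. ✗
Neither assignment is incentive-compatible.

None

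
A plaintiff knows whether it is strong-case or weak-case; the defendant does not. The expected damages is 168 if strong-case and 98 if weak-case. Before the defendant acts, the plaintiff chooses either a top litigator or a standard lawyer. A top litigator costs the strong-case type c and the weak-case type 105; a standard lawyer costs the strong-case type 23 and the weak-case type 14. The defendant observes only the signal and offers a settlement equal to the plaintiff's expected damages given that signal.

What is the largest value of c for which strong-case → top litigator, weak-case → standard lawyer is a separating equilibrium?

93

Under separation: top litigator → strong-case (pays 168); standard lawyer → weak-case (pays 98).
Weak-case: 98 − 14 = 84 ≥ 168 − 105 = 63. Holds regardless of c. ✓
Strong-case: 168 − c ≥ 98 − 23, so c ≤ 168 − 75 = 93.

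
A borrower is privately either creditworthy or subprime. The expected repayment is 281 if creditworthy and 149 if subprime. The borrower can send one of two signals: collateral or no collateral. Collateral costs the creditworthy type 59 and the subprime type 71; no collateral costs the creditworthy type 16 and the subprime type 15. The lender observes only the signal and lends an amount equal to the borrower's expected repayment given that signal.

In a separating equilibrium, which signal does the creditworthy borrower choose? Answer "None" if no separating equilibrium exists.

Try creditworthy → collateral, subprime → no collateral:
  If types separate, collateral earns payment 281 and no collateral earns 149.
  Creditworthy: collateral gives 281 − 59 = 222; no collateral gives 149 − 16 = 133. No deviation. ✓
  Subprime: no collateral gives 149 − 15 = 134; collateral gives 281 − 71 = 210. Would deviate. ✗
Try creditworthy → no collateral, subprime → collateral:
  If types separate, no collateral earns payment 281 and collateral earns 149.
  Creditworthy: no collateral gives 281 − 16 = 265; collateral gives 149 − 59 = 90. No deviation. ✓
  Subprime: collateral gives 149 − 71 = 78; no collateral gives 281 − 15 = 266. Would deviate. ✗
Neither assignment is incentive-compatible.

None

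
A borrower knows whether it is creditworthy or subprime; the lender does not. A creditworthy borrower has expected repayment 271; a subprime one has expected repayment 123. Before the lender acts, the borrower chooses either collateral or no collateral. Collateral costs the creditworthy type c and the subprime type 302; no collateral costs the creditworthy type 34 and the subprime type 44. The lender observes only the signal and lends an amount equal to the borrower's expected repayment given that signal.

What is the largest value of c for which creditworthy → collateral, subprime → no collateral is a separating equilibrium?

Under separation: collateral → creditworthy (pays 271); no collateral → subprime (pays 123).
Subprime: 123 − 44 = 79 ≥ 271 − 302 = -31. Holds regardless of c. ✓
Creditworthy: 271 − c ≥ 123 − 34, so c ≤ 271 − 89 = 182.

182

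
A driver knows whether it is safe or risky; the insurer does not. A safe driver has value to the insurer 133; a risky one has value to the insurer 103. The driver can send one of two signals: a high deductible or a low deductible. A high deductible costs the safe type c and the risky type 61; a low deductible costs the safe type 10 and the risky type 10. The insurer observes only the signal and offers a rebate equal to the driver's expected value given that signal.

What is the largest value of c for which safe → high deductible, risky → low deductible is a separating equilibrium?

40

Under separation: high deductible → safe (pays 133); low deductible → risky (pays 103).
Risky: 103 − 10 = 93 ≥ 133 − 61 = 72. Holds regardless of c. ✓
Safe: 133 − c ≥ 103 − 10, so c ≤ 133 − 93 = 40.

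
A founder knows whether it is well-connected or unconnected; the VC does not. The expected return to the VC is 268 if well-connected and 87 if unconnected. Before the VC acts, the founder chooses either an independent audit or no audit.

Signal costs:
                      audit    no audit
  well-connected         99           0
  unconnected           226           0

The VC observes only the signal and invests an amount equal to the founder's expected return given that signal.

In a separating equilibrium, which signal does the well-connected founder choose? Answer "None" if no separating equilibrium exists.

audit

Try well-connected → audit, unconnected → no audit:
  If types separate, audit earns payment 268 and no audit earns 87.
  Well-connected: audit gives 268 − 99 = 169; no audit gives 87 − 0 = 87. No deviation. ✓
  Unconnected: no audit gives 87 − 0 = 87; audit gives 268 − 226 = 42. No deviation. ✓
Both hold — the well-connected type sends audit.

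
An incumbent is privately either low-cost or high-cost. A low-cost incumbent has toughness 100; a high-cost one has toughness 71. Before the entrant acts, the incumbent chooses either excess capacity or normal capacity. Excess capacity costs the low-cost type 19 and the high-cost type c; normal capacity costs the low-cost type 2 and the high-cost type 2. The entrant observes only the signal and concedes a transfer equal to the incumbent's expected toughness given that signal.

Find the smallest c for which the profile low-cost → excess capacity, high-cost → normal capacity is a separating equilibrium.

Under separation: excess capacity → low-cost (pays 100); normal capacity → high-cost (pays 71).
Low-cost: 100 − 19 = 81 ≥ 71 − 2 = 69. Holds regardless of c. ✓
High-cost: 71 − 2 ≥ 100 − c, so c ≥ 100 − 69 = 31.

31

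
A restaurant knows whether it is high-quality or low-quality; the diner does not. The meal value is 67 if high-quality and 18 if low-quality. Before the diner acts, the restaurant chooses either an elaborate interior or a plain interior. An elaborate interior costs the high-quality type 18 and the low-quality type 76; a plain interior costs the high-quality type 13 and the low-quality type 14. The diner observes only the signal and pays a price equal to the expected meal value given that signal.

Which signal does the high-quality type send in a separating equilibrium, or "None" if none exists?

elaborate interior

Try high-quality → elaborate interior, low-quality → plain interior:
  Under separation the diner infers type exactly: elaborate interior → high-quality (pays 67), plain interior → low-quality (pays 18).
  High-quality: elaborate interior gives 67 − 18 = 49; plain interior gives 18 − 13 = 5. No deviation. ✓
  Low-quality: plain interior gives 18 − 14 = 4; elaborate interior gives 67 − 76 = -9. No deviation. ✓
Both hold — the high-quality type sends elaborate interior.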